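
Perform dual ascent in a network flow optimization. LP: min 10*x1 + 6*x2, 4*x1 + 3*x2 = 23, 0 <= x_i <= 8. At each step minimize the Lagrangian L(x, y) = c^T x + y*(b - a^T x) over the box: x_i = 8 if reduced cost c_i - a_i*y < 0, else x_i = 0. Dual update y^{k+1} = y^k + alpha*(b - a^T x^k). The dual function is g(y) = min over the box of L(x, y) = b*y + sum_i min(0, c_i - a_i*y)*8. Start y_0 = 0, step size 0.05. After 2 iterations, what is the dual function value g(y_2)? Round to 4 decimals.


Dual ascent for LP: min 10*x1 + 6*x2, 4*x1 + 3*x2 = 23, 0 <= x_i <= 8
Step 1: y^k = 0.0, reduced costs: (10.0, 6.0)
  x^k = (0.0, 0.0), subgradient = b - a^T x = 23.0
  y^{k+1} = 0.0 + 0.05*23.0 = 1.15
Step 2: y^k = 1.15, reduced costs: (5.4, 2.55)
  x^k = (0.0, 0.0), subgradient = b - a^T x = 23.0
  y^{k+1} = 1.15 + 0.05*23.0 = 2.3
Dual objective at y_2 = 2.3: reduced costs (0.8, -0.9), box minimizer x = (0.0, 8.0)
g(y_2) = b*y + (c1 - a1*y)*x1 + (c2 - a2*y)*x2 = 23*2.3 + 0.8*0.0 + (-0.9)*8.0 = 52.9 + 0.0 - 7.2 = 45.7


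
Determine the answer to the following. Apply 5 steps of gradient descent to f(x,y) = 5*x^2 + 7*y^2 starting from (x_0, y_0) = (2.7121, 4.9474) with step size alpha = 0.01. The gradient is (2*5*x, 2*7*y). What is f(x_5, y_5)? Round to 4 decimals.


Gradient descent on f(x,y) = 5*x^2 + 7*y^2.
Starting point: (2.7121, 4.9474), alpha = 0.01
Step 1: grad_x = 2*5*2.7121 = 27.121, grad_y = 2*7*4.9474 = 69.2636
  x_1 = 2.7121 - 0.01*27.121 = 2.4409
  y_1 = 4.9474 - 0.01*69.2636 = 4.2548
Step 2: grad_x = 2*5*2.4409 = 24.4089, grad_y = 2*7*4.2548 = 59.5667
  x_2 = 2.4409 - 0.01*24.4089 = 2.1968
  y_2 = 4.2548 - 0.01*59.5667 = 3.6591
Step 3: grad_x = 2*5*2.1968 = 21.968, grad_y = 2*7*3.6591 = 51.2274
  x_3 = 2.1968 - 0.01*21.968 = 1.9771
  y_3 = 3.6591 - 0.01*51.2274 = 3.1468
Step 4: grad_x = 2*5*1.9771 = 19.7712, grad_y = 2*7*3.1468 = 44.0555
  x_4 = 1.9771 - 0.01*19.7712 = 1.7794
  y_4 = 3.1468 - 0.01*44.0555 = 2.7063
Step 5: grad_x = 2*5*1.7794 = 17.7941, grad_y = 2*7*2.7063 = 37.8878
  x_5 = 1.7794 - 0.01*17.7941 = 1.6015
  y_5 = 2.7063 - 0.01*37.8878 = 2.3274
f(1.6015, 2.3274) = 5*1.6015^2 + 7*2.3274^2 = 50.7407


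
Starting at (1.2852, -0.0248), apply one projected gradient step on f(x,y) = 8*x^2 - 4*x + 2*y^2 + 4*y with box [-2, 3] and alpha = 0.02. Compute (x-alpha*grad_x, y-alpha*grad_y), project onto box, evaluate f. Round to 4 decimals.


Step 1: Compute gradient at (1.2852, -0.0248).
grad_x = 2*8*1.2852 - 4 = 16.5632
grad_y = 2*2*-0.0248 + 4 = 3.9008
Step 2: Gradient step.
x_raw = 1.2852 - 0.02*16.5632 = 0.9539
y_raw = -0.0248 - 0.02*3.9008 = -0.1028
Step 3: Project onto [-2, 3].
x_proj = clip(0.9539) = 0.9539
y_proj = clip(-0.1028) = -0.1028
Step 4: Evaluate f.
f(0.9539, -0.1028) = 3.0741


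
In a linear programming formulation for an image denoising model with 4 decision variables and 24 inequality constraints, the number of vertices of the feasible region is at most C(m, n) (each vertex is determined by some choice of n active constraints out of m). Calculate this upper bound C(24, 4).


Each vertex corresponds to some choice of n active constraints out of m, so the number of vertices is at most C(m, n) = m! / (n!(m-n)!).
m = 24, n = 4
Numerator: 24 * 23 * 22 * 21
Denominator: 4! = 24
C(24, 4) = 10626


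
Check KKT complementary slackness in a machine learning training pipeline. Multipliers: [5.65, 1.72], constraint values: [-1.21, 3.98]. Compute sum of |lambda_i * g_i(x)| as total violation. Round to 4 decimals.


KKT complementary slackness check:
lambda_1 * g_1 = 5.65 * -1.21 = -6.8365
lambda_2 * g_2 = 1.72 * 3.98 = 6.8456
Total violation = 6.8365 + 6.8456 = 13.6821


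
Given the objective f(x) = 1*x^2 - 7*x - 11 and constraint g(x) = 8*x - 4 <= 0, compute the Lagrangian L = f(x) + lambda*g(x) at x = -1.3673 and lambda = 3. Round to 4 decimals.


Step 1: Evaluate f(x).
f(-1.3673) = 1*(-1.3673)^2 - 7*(-1.3673) - 11 = 0.4406
Step 2: Evaluate g(x).
g(-1.3673) = 8*-1.3673 - 4 = -14.9384
Step 3: Compute Lagrangian.
L = 0.4406 + 3*-14.9384 = -44.3746


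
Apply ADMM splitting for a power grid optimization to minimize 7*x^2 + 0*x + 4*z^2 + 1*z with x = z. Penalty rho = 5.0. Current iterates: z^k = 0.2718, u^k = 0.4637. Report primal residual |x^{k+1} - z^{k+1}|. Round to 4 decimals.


ADMM iteration with rho = 5.0, z^k = 0.2718, u^k = 0.4637
Step 1: x-update.
Minimize 7*x^2 + 0*x + (5.0/2)*(x - 0.2718 + 0.4637)^2
FOC: (2*7 + 5.0)*x = 0 + 5.0*(0.2718 - 0.4637)
x^{k+1} = -0.0505
Step 2: z-update.
Minimize 4*z^2 + 1*z + (5.0/2)*(-0.0505 - z + 0.4637)^2
FOC: (2*4 + 5.0)*z = -1 + 5.0*(-0.0505 + 0.4637)
z^{k+1} = 0.082
Step 3: u-update.
u^{k+1} = 0.4637 - 0.0505 - 0.082 = 0.3312
Step 4: Primal residual = |-0.0505 - 0.082| = 0.1325


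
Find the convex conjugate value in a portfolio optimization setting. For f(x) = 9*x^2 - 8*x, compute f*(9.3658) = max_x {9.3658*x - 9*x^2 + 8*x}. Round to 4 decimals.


f*(y) = sup_x {y*x - a*x^2 - b*x} = sup_x {(y-b)*x - a*x^2}
FOC: (y - b) - 2a*x = 0 => x* = (y - b)/(2a)
x* = (9.3658 + 8)/(2*9) = 0.9648
f*(9.3658) = (y-b)^2/(4a) = (9.3658 + 8)^2/(4*9)
= 301.571/36 = 8.377


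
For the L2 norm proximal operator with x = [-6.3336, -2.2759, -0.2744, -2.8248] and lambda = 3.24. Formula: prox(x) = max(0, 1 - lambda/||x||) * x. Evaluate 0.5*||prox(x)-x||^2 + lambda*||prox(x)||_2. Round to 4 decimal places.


Step 1: Compute ||x||.
||x|| = 7.304
Step 2: Compute scaling factor.
scale = max(0, 1 - 3.24/7.304) = 0.5564
Step 3: prox(x) = [-3.5241, -1.2663, -0.1527, -1.5717]
||prox(x)|| = 4.064
Step 4: Proximal objective.
0.5*||prox-x||^2 = 5.2488
lambda*||prox|| = 13.1674
Total = 18.4163


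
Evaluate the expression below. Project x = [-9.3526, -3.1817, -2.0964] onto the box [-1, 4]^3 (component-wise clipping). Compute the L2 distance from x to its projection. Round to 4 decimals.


Project each component onto [-1, 4].
clip(-9.3526) = -1.0, clip(-3.1817) = -1.0, clip(-2.0964) = -1.0
Projection = [-1.0, -1.0, -1.0]
Squared diffs: [69.7659, 4.7598, 1.2021]
Distance = sqrt(75.7278) = 8.7022


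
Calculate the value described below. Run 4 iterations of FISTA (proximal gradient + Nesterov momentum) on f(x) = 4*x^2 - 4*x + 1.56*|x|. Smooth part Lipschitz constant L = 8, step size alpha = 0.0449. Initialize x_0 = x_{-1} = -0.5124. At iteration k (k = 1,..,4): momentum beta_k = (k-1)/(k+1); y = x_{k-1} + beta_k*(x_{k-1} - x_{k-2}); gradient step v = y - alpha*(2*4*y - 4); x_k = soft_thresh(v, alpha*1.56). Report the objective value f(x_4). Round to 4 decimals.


FISTA on f(x) = 4*x^2 - 4*x + 1.56*|x|
L = 8, alpha = 0.0449
Iteration 1: beta = 0.0, y = -0.5124 + 0.0*(-0.5124 + 0.5124) = -0.5124
  grad(y) = -8.0992, v = y - alpha*grad = -0.1487
  prox(v) = soft_thresh(-0.1487, 0.07) = -0.0787
Iteration 2: beta = 0.3333, y = -0.0787 + 0.3333*(-0.0787 + 0.5124) = 0.0659
  grad(y) = -3.4731, v = y - alpha*grad = 0.2218
  prox(v) = soft_thresh(0.2218, 0.07) = 0.1518
Iteration 3: beta = 0.5, y = 0.1518 + 0.5*(0.1518 + 0.0787) = 0.267
  grad(y) = -1.8641, v = y - alpha*grad = 0.3507
  prox(v) = soft_thresh(0.3507, 0.07) = 0.2806
Iteration 4: beta = 0.6, y = 0.2806 + 0.6*(0.2806 - 0.1518) = 0.358
  grad(y) = -1.1362, v = y - alpha*grad = 0.409
  prox(v) = soft_thresh(0.409, 0.07) = 0.3389
f(x_4) = 4*0.3389^2 - 4*0.3389 + 1.56*|0.3389| = -0.3675


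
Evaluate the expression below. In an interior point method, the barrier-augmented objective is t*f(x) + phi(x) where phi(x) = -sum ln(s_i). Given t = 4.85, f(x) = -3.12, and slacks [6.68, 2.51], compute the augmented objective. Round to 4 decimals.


Step 1: Compute log-barrier.
ln values: [1.8991, 0.9203]
phi = -(1.8991 + 0.9203) = -2.8194
Step 2: Compute augmented objective.
t*f(x) = 4.85*-3.12 = -15.132
Total = -15.132 - 2.8194 = -17.9514


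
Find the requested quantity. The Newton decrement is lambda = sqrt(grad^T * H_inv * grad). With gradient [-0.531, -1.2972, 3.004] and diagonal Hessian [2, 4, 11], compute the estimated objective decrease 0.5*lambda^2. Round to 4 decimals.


Step 1: H is diagonal, so H^(-1) * g = [-0.2655, -0.3243, 0.2731].
Step 2: g^T H^(-1) g = sum_i g_i^2 / H_ii
  = (-0.531)^2/2 + (-1.2972)^2/4 + (3.004)^2/11
  = 0.141 + 0.4207 + 0.8204 = 1.382
Step 3: Objective decrease = 0.5 * g^T H^(-1) g = 0.691


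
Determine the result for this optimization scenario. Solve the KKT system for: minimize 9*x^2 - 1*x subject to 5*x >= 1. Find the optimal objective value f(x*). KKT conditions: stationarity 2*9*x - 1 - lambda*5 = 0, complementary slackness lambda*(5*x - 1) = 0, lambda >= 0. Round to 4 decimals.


Step 1: Try lambda = 0 (constraint inactive).
x_unc = 1/(2*9) = 0.0556
Check: 5*0.0556 = 0.278 < 1 -- violated!
Step 2: Constraint must be active: 5*x = 1
x* = 1/5 = 0.2
lambda = (2*9*0.2 - 1)/5 = 0.52
Step 3: Compute optimal value.
f(x*) = 9*0.2^2 - 1*0.2 = 0.16


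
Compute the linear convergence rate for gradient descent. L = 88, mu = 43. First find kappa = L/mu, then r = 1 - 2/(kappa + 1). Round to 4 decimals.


Step 1: Compute the condition number.
kappa = L/mu = 88/43 = 2.0465
Step 2: Compute the convergence rate.
r = 1 - 2/(kappa + 1) = 1 - 2*mu/(L + mu) = (L - mu)/(L + mu) = 45/131 = 0.3435


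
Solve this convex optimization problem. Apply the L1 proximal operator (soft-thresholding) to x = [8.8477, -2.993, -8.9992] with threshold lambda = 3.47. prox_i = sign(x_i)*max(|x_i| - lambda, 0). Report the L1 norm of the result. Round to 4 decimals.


Soft-thresholding with lambda = 3.47:
prox(8.8477) = sign(8.8477)*max(|8.8477| - 3.47, 0) = 5.3777
prox(-2.993) = sign(-2.993)*max(|-2.993| - 3.47, 0) = 0.0
prox(-8.9992) = sign(-8.9992)*max(|-8.9992| - 3.47, 0) = -5.5292
prox(x) = [5.3777, 0.0, -5.5292]
||prox(x)||_1 = 5.3777 + 0.0 + 5.5292 = 10.9069


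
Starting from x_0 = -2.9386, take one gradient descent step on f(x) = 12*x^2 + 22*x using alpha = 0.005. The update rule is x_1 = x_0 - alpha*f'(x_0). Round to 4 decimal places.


We compute the gradient at x_0 and apply the update.
f'(x) = 24*x + 22
f'(-2.9386) = 24*-2.9386 + 22 = -48.5264
x_1 = -2.9386 - 0.005*-48.5264 = -2.696


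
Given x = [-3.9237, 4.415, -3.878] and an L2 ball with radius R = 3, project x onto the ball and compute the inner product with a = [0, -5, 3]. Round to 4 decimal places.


Step 1: Compute ||x|| (intermediates to 6 decimals).
||x|| = sqrt((-3.9237)^2 + 4.415^2 + (-3.878)^2) = 7.065871
Step 2: Project.
Since ||x|| > R, scale = R/||x|| = 3/7.065871 = 0.424576, proj(x) = scale * x
proj(x) = [-1.665909, 1.874503, -1.646506]
Step 3: Dot product.
a^T * proj(x) = 0*(-1.665909) - 5*1.874503 + 3*(-1.646506) = -14.312


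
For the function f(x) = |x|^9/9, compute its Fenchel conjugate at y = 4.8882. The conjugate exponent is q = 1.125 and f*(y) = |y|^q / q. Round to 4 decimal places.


The conjugate exponent q satisfies 1/p + 1/q = 1.
p = 9, so q = 9/(9 - 1) = 1.125
|y|^q = 4.8882^1.125 = 5.9606
f*(4.8882) = 5.9606 / 1.125 = 5.2983


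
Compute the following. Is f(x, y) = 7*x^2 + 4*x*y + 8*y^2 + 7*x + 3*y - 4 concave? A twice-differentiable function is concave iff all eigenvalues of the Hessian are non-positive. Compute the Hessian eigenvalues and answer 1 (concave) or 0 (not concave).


The Hessian of f(x,y) = 7*x^2 + 4*x*y + 8*y^2 + 7*x + 3*y - 4 is:
H = [[14, 4], [4, 16]]
Trace = 14 + 16 = 30
Determinant = 14*16 - (4)^2 = 208
Discriminant = (30)^2 - 4*208 = 68.0
Eigenvalues: lambda_1 = 10.8769, lambda_2 = 19.1231
The function is not concave.

0


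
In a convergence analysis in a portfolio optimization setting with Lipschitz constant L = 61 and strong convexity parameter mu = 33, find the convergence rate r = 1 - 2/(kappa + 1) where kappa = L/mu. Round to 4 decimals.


Step 1: Compute the condition number.
kappa = L/mu = 61/33 = 1.8485
Step 2: Compute the convergence rate.
r = 1 - 2/(kappa + 1) = 1 - 2*mu/(L + mu) = (L - mu)/(L + mu) = 28/94 = 0.2979


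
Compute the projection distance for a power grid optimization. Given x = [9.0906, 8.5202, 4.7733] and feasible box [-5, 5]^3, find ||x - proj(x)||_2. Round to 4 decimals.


Project each component onto [-5, 5].
clip(9.0906) = 5.0, clip(8.5202) = 5.0, clip(4.7733) = 4.7733
Projection = [5.0, 5.0, 4.7733]
Squared diffs: [16.733, 12.3918, 0.0]
Distance = sqrt(29.1248) = 5.3967


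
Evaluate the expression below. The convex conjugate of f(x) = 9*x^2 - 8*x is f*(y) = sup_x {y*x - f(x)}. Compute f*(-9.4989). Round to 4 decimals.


f*(y) = sup_x {y*x - a*x^2 - b*x} = sup_x {(y-b)*x - a*x^2}
FOC: (y - b) - 2a*x = 0 => x* = (y - b)/(2a)
x* = (-9.4989 + 8)/(2*9) = -0.0833
f*(-9.4989) = (y-b)^2/(4a) = (-9.4989 + 8)^2/(4*9)
= 2.2467/36 = 0.0624


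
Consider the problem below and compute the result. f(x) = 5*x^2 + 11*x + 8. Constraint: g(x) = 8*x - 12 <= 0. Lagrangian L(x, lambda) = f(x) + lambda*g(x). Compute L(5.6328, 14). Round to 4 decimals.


Step 1: Evaluate f(x).
f(5.6328) = 5*5.6328^2 + 11*5.6328 + 8 = 228.603
Step 2: Evaluate g(x).
g(5.6328) = 8*5.6328 - 12 = 33.0624
Step 3: Compute Lagrangian.
L = 228.603 + 14*33.0624 = 691.4766


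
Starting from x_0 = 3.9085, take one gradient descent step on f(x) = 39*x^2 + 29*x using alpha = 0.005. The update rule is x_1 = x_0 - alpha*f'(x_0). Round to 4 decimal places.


We compute the gradient at x_0 and apply the update.
f'(x) = 78*x + 29
f'(3.9085) = 78*3.9085 + 29 = 333.863
x_1 = 3.9085 - 0.005*333.863 = 2.2392


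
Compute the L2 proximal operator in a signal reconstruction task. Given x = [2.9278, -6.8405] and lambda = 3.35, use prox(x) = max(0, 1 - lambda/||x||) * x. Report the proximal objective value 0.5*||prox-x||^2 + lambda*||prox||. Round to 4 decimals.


Step 1: Compute ||x||.
||x|| = 7.4407
Step 2: Compute scaling factor.
scale = max(0, 1 - 3.35/7.4407) = 0.5498
Step 3: prox(x) = [1.6096, -3.7607]
||prox(x)|| = 4.0907
Step 4: Proximal objective.
0.5*||prox-x||^2 = 5.6113
lambda*||prox|| = 13.7038
Total = 19.3152


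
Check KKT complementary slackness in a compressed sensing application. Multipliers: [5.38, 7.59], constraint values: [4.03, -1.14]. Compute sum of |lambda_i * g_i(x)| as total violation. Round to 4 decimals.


KKT complementary slackness check:
lambda_1 * g_1 = 5.38 * 4.03 = 21.6814
lambda_2 * g_2 = 7.59 * -1.14 = -8.6526
Total violation = 21.6814 + 8.6526 = 30.334


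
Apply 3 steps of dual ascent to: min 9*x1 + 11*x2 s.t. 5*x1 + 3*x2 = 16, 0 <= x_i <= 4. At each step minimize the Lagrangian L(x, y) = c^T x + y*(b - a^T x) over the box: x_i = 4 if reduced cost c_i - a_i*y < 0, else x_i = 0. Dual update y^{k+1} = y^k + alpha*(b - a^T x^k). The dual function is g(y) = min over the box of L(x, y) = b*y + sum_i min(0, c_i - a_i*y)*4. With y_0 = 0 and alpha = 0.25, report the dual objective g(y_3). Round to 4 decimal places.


Dual ascent for LP: min 9*x1 + 11*x2, 5*x1 + 3*x2 = 16, 0 <= x_i <= 4
Step 1: y^k = 0.0, reduced costs: (9.0, 11.0)
  x^k = (0.0, 0.0), subgradient = b - a^T x = 16.0
  y^{k+1} = 0.0 + 0.25*16.0 = 4.0
Step 2: y^k = 4.0, reduced costs: (-11.0, -1.0)
  x^k = (4.0, 4.0), subgradient = b - a^T x = -16.0
  y^{k+1} = 4.0 + 0.25*-16.0 = 0.0
Step 3: y^k = 0.0, reduced costs: (9.0, 11.0)
  x^k = (0.0, 0.0), subgradient = b - a^T x = 16.0
  y^{k+1} = 0.0 + 0.25*16.0 = 4.0
Dual objective at y_3 = 4.0: reduced costs (-11.0, -1.0), box minimizer x = (4.0, 4.0)
g(y_3) = b*y + (c1 - a1*y)*x1 + (c2 - a2*y)*x2 = 16*4.0 + (-11.0)*4.0 + (-1.0)*4.0 = 64.0 - 44.0 - 4.0 = 16.0


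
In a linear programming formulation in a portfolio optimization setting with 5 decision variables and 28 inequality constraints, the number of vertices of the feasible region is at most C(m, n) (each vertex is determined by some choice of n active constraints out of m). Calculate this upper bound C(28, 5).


Each vertex corresponds to some choice of n active constraints out of m, so the number of vertices is at most C(m, n) = m! / (n!(m-n)!).
m = 28, n = 5
Numerator: 28 * 27 * 26 * 25 * 24
Denominator: 5! = 120
C(28, 5) = 98280


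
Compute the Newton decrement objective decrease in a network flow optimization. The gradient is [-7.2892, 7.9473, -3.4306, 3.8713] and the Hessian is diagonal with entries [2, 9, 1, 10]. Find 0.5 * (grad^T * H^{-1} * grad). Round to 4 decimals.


Step 1: H is diagonal, so H^(-1) * g = [-3.6446, 0.883, -3.4306, 0.3871].
Step 2: g^T H^(-1) g = sum_i g_i^2 / H_ii
  = (-7.2892)^2/2 + (7.9473)^2/9 + (-3.4306)^2/1 + (3.8713)^2/10
  = 26.5662 + 7.0177 + 11.769 + 1.4987 = 46.8517
Step 3: Objective decrease = 0.5 * g^T H^(-1) g = 23.4258


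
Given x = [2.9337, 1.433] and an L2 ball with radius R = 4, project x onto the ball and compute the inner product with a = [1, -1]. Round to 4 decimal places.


Step 1: Compute ||x|| (intermediates to 6 decimals).
||x|| = sqrt(2.9337^2 + 1.433^2) = 3.264979
Step 2: Project.
Since ||x|| <= R, proj = x (no scaling needed).
proj(x) = [2.9337, 1.433]
Step 3: Dot product.
a^T * proj(x) = 1*2.9337 - 1*1.433 = 1.5007


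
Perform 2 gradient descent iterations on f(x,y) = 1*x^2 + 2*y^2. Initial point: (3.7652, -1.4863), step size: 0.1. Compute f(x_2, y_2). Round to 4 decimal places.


Gradient descent on f(x,y) = 1*x^2 + 2*y^2.
Starting point: (3.7652, -1.4863), alpha = 0.1
Step 1: grad_x = 2*1*3.7652 = 7.5304, grad_y = 2*2*-1.4863 = -5.9452
  x_1 = 3.7652 - 0.1*7.5304 = 3.0122
  y_1 = -1.4863 - 0.1*-5.9452 = -0.8918
Step 2: grad_x = 2*1*3.0122 = 6.0243, grad_y = 2*2*-0.8918 = -3.5671
  x_2 = 3.0122 - 0.1*6.0243 = 2.4097
  y_2 = -0.8918 - 0.1*-3.5671 = -0.5351
f(2.4097, -0.5351) = 1*2.4097^2 + 2*(-0.5351)^2 = 6.3794


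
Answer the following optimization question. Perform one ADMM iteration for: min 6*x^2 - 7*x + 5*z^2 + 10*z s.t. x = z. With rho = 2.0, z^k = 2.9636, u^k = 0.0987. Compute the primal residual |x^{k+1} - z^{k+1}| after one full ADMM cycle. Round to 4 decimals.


ADMM iteration with rho = 2.0, z^k = 2.9636, u^k = 0.0987
Step 1: x-update.
Minimize 6*x^2 - 7*x + (2.0/2)*(x - 2.9636 + 0.0987)^2
FOC: (2*6 + 2.0)*x = 7 + 2.0*(2.9636 - 0.0987)
x^{k+1} = 0.9093
Step 2: z-update.
Minimize 5*z^2 + 10*z + (2.0/2)*(0.9093 - z + 0.0987)^2
FOC: (2*5 + 2.0)*z = -10 + 2.0*(0.9093 + 0.0987)
z^{k+1} = -0.6653
Step 3: u-update.
u^{k+1} = 0.0987 + 0.9093 + 0.6653 = 1.6733
Step 4: Primal residual = |0.9093 + 0.6653| = 1.5746


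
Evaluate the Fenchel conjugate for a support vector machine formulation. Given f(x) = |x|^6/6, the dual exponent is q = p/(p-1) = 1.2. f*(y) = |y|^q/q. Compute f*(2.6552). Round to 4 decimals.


The conjugate exponent q satisfies 1/p + 1/q = 1.
p = 6, so q = 6/(6 - 1) = 1.2
|y|^q = 2.6552^1.2 = 3.2279
f*(2.6552) = 3.2279 / 1.2 = 2.6899


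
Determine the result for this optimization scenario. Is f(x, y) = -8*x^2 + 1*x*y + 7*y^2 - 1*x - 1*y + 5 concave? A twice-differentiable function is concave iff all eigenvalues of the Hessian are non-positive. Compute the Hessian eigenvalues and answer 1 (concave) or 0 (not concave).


The Hessian of f(x,y) = -8*x^2 + 1*x*y + 7*y^2 - 1*x - 1*y + 5 is:
H = [[-16, 1], [1, 14]]
Trace = -16 + 14 = -2
Determinant = -16*14 - (1)^2 = -225
Discriminant = (-2)^2 - 4*-225 = 904.0
Eigenvalues: lambda_1 = -16.0333, lambda_2 = 14.0333
The function is not concave.

0


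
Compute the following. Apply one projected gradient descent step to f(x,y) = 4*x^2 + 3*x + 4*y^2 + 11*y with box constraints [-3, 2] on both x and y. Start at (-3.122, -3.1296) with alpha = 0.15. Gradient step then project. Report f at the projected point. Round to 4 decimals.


Step 1: Compute gradient at (-3.122, -3.1296).
grad_x = 2*4*-3.122 + 3 = -21.976
grad_y = 2*4*-3.1296 + 11 = -14.0368
Step 2: Gradient step.
x_raw = -3.122 - 0.15*-21.976 = 0.1744
y_raw = -3.1296 - 0.15*-14.0368 = -1.0241
Step 3: Project onto [-3, 2].
x_proj = clip(0.1744) = 0.1744
y_proj = clip(-1.0241) = -1.0241
Step 4: Evaluate f.
f(0.1744, -1.0241) = -6.4251


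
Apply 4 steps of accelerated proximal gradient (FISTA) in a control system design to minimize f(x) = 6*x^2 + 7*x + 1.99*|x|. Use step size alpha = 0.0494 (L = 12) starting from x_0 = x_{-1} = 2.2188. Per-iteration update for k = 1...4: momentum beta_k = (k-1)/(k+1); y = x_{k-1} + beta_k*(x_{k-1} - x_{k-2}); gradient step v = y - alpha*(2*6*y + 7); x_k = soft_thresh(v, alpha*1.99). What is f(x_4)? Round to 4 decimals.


FISTA on f(x) = 6*x^2 + 7*x + 1.99*|x|
L = 12, alpha = 0.0494
Iteration 1: beta = 0.0, y = 2.2188 + 0.0*(2.2188 - 2.2188) = 2.2188
  grad(y) = 33.6256, v = y - alpha*grad = 0.5577
  prox(v) = soft_thresh(0.5577, 0.0983) = 0.4594
Iteration 2: beta = 0.3333, y = 0.4594 + 0.3333*(0.4594 - 2.2188) = -0.1271
  grad(y) = 5.475, v = y - alpha*grad = -0.3975
  prox(v) = soft_thresh(-0.3975, 0.0983) = -0.2992
Iteration 3: beta = 0.5, y = -0.2992 + 0.5*(-0.2992 - 0.4594) = -0.6786
  grad(y) = -1.1427, v = y - alpha*grad = -0.6221
  prox(v) = soft_thresh(-0.6221, 0.0983) = -0.5238
Iteration 4: beta = 0.6, y = -0.5238 + 0.6*(-0.5238 + 0.2992) = -0.6585
  grad(y) = -0.9025, v = y - alpha*grad = -0.614
  prox(v) = soft_thresh(-0.614, 0.0983) = -0.5157
f(x_4) = 6*(-0.5157)^2 + 7*(-0.5157) + 1.99*|-0.5157| = -0.988


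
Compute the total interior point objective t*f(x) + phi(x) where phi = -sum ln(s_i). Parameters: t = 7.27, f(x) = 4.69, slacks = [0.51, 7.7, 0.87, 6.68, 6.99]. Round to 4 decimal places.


Step 1: Compute log-barrier.
ln values: [-0.6733, 2.0412, -0.1393, 1.8991, 1.9445]
phi = -(-0.6733 + 2.0412 - 0.1393 + 1.8991 + 1.9445) = -5.0722
Step 2: Compute augmented objective.
t*f(x) = 7.27*4.69 = 34.0963
Total = 34.0963 - 5.0722 = 29.0241


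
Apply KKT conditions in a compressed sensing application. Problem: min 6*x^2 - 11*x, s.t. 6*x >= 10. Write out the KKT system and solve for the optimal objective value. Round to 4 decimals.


Step 1: Try lambda = 0 (constraint inactive).
x_unc = 11/(2*6) = 0.9167
Check: 6*0.9167 = 5.5002 < 10 -- violated!
Step 2: Constraint must be active: 6*x = 10
x* = 10/6 = 5/3 = 1.6667 (rounded; the exact value 5/3 is used below)
lambda = (2*6*(5/3) - 11)/6 = 1.5
Step 3: Compute optimal value.
f(x*) = 6*(5/3)^2 - 11*(5/3) = -1.6667


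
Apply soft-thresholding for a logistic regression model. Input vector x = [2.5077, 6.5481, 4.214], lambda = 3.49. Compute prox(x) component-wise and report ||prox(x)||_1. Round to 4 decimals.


Soft-thresholding with lambda = 3.49:
prox(2.5077) = sign(2.5077)*max(|2.5077| - 3.49, 0) = 0.0
prox(6.5481) = sign(6.5481)*max(|6.5481| - 3.49, 0) = 3.0581
prox(4.214) = sign(4.214)*max(|4.214| - 3.49, 0) = 0.724
prox(x) = [0.0, 3.0581, 0.724]
||prox(x)||_1 = 0.0 + 3.0581 + 0.724 = 3.7821


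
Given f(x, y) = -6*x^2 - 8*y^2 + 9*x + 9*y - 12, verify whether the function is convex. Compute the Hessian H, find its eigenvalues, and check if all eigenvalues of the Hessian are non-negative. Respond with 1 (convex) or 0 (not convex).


The Hessian of f(x,y) = -6*x^2 - 8*y^2 + 9*x + 9*y - 12 is:
H = [[-12, 0], [0, -16]]
Trace = -12 - 16 = -28
Determinant = -12*-16 - (0)^2 = 192
Discriminant = (-28)^2 - 4*192 = 16.0
Eigenvalues: lambda_1 = -16.0, lambda_2 = -12.0
The function is not convex.

0


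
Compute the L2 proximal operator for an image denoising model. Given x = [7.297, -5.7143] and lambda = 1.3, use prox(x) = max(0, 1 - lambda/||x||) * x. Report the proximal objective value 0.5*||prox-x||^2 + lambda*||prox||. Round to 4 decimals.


Step 1: Compute ||x||.
||x|| = 9.2682
Step 2: Compute scaling factor.
scale = max(0, 1 - 1.3/9.2682) = 0.8597
Step 3: prox(x) = [6.2735, -4.9128]
||prox(x)|| = 7.9682
Step 4: Proximal objective.
0.5*||prox-x||^2 = 0.845
lambda*||prox|| = 10.3587
Total = 11.2037


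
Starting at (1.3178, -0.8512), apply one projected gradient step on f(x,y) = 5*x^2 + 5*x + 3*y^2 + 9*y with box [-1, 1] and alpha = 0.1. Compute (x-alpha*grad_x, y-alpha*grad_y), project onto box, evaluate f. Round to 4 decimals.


Step 1: Compute gradient at (1.3178, -0.8512).
grad_x = 2*5*1.3178 + 5 = 18.178
grad_y = 2*3*-0.8512 + 9 = 3.8928
Step 2: Gradient step.
x_raw = 1.3178 - 0.1*18.178 = -0.5
y_raw = -0.8512 - 0.1*3.8928 = -1.2405
Step 3: Project onto [-1, 1].
x_proj = clip(-0.5) = -0.5
y_proj = clip(-1.2405) = -1.0
Step 4: Evaluate f.
f(-0.5, -1.0) = -7.25


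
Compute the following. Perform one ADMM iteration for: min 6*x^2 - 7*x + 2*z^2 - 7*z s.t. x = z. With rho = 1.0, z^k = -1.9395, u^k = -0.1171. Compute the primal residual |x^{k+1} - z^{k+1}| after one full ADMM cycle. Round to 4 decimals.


ADMM iteration with rho = 1.0, z^k = -1.9395, u^k = -0.1171
Step 1: x-update.
Minimize 6*x^2 - 7*x + (1.0/2)*(x + 1.9395 - 0.1171)^2
FOC: (2*6 + 1.0)*x = 7 + 1.0*(-1.9395 + 0.1171)
x^{k+1} = 0.3983
Step 2: z-update.
Minimize 2*z^2 - 7*z + (1.0/2)*(0.3983 - z - 0.1171)^2
FOC: (2*2 + 1.0)*z = 7 + 1.0*(0.3983 - 0.1171)
z^{k+1} = 1.4562
Step 3: u-update.
u^{k+1} = -0.1171 + 0.3983 - 1.4562 = -1.1751
Step 4: Primal residual = |0.3983 - 1.4562| = 1.058


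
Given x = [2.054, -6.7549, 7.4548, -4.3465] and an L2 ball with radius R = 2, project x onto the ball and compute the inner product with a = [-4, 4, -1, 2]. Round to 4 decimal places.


Step 1: Compute ||x|| (intermediates to 6 decimals).
||x|| = sqrt(2.054^2 + (-6.7549)^2 + 7.4548^2 + (-4.3465)^2) = 11.149605
Step 2: Project.
Since ||x|| > R, scale = R/||x|| = 2/11.149605 = 0.179379, proj(x) = scale * x
proj(x) = [0.368444, -1.211687, 1.337235, -0.779671]
Step 3: Dot product.
a^T * proj(x) = -4*0.368444 + 4*(-1.211687) - 1*1.337235 + 2*(-0.779671) = -9.2171


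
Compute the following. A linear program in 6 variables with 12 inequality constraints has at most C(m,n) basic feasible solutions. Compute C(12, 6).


Each vertex corresponds to some choice of n active constraints out of m, so the number of vertices is at most C(m, n) = m! / (n!(m-n)!).
m = 12, n = 6
Numerator: 12 * 11 * 10 * 9 * 8 * 7
Denominator: 6! = 720
C(12, 6) = 924


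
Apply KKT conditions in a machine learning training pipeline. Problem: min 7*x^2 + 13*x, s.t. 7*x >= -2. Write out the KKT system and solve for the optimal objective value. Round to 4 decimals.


Step 1: Try lambda = 0 (constraint inactive).
x_unc = -13/(2*7) = -0.9286
Check: 7*-0.9286 = -6.5002 < -2 -- violated!
Step 2: Constraint must be active: 7*x = -2
x* = -2/7 = -0.2857 (rounded; the exact value -2/7 is used below)
lambda = (2*7*(-2/7) + 13)/7 = 1.2857
Step 3: Compute optimal value.
f(x*) = 7*(-2/7)^2 + 13*(-2/7) = -3.1429


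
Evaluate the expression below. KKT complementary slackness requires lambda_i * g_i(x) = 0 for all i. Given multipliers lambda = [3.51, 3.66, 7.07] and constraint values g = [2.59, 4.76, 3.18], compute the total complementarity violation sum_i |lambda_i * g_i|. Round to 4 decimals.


KKT complementary slackness check:
lambda_1 * g_1 = 3.51 * 2.59 = 9.0909
lambda_2 * g_2 = 3.66 * 4.76 = 17.4216
lambda_3 * g_3 = 7.07 * 3.18 = 22.4826
Total violation = 9.0909 + 17.4216 + 22.4826 = 48.9951


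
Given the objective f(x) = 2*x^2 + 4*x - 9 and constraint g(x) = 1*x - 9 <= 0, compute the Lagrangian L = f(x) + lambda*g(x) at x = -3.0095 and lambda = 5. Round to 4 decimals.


Step 1: Evaluate f(x).
f(-3.0095) = 2*(-3.0095)^2 + 4*(-3.0095) - 9 = -2.9238
Step 2: Evaluate g(x).
g(-3.0095) = 1*-3.0095 - 9 = -12.0095
Step 3: Compute Lagrangian.
L = -2.9238 + 5*-12.0095 = -62.9713


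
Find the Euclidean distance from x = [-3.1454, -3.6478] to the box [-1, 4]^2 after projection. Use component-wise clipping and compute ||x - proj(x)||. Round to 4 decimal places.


Project each component onto [-1, 4].
clip(-3.1454) = -1.0, clip(-3.6478) = -1.0
Projection = [-1.0, -1.0]
Squared diffs: [4.6027, 7.0108]
Distance = sqrt(11.6135) = 3.4079


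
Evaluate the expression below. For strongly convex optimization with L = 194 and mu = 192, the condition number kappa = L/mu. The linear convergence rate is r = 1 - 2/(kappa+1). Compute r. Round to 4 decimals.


Step 1: Compute the condition number.
kappa = L/mu = 194/192 = 1.0104
Step 2: Compute the convergence rate.
r = 1 - 2/(kappa + 1) = 1 - 2*mu/(L + mu) = (L - mu)/(L + mu) = 2/386 = 0.0052


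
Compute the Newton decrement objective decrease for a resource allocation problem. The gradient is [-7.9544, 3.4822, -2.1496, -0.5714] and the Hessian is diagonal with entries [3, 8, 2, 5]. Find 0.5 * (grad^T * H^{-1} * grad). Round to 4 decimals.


Step 1: H is diagonal, so H^(-1) * g = [-2.6515, 0.4353, -1.0748, -0.1143].
Step 2: g^T H^(-1) g = sum_i g_i^2 / H_ii
  = (-7.9544)^2/3 + (3.4822)^2/8 + (-2.1496)^2/2 + (-0.5714)^2/5
  = 21.0908 + 1.5157 + 2.3104 + 0.0653 = 24.9822
Step 3: Objective decrease = 0.5 * g^T H^(-1) g = 12.4911


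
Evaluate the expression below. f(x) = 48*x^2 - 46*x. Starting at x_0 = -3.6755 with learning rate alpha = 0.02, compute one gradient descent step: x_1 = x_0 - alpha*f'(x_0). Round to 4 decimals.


We compute the gradient at x_0 and apply the update.
f'(x) = 96*x - 46
f'(-3.6755) = 96*-3.6755 - 46 = -398.848
x_1 = -3.6755 - 0.02*-398.848 = 4.3015


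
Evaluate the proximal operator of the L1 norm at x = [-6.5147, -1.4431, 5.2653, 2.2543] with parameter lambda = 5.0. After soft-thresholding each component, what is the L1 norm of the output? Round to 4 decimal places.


Soft-thresholding with lambda = 5.0:
prox(-6.5147) = sign(-6.5147)*max(|-6.5147| - 5.0, 0) = -1.5147
prox(-1.4431) = sign(-1.4431)*max(|-1.4431| - 5.0, 0) = 0.0
prox(5.2653) = sign(5.2653)*max(|5.2653| - 5.0, 0) = 0.2653
prox(2.2543) = sign(2.2543)*max(|2.2543| - 5.0, 0) = 0.0
prox(x) = [-1.5147, 0.0, 0.2653, 0.0]
||prox(x)||_1 = 1.5147 + 0.0 + 0.2653 + 0.0 = 1.78


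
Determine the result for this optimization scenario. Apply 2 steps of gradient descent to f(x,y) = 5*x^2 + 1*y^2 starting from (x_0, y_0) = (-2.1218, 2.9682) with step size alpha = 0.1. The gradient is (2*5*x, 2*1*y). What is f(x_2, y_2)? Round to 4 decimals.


Gradient descent on f(x,y) = 5*x^2 + 1*y^2.
Starting point: (-2.1218, 2.9682), alpha = 0.1
Step 1: grad_x = 2*5*-2.1218 = -21.218, grad_y = 2*1*2.9682 = 5.9364
  x_1 = -2.1218 - 0.1*-21.218 = 0.0
  y_1 = 2.9682 - 0.1*5.9364 = 2.3746
Step 2: grad_x = 2*5*0.0 = 0.0, grad_y = 2*1*2.3746 = 4.7491
  x_2 = 0.0 - 0.1*0.0 = 0.0
  y_2 = 2.3746 - 0.1*4.7491 = 1.8996
f(0.0, 1.8996) = 5*0.0^2 + 1*1.8996^2 = 3.6087


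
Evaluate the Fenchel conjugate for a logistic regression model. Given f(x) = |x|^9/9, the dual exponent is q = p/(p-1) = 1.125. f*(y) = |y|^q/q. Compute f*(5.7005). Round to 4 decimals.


The conjugate exponent q satisfies 1/p + 1/q = 1.
p = 9, so q = 9/(9 - 1) = 1.125
|y|^q = 5.7005^1.125 = 7.086
f*(5.7005) = 7.086 / 1.125 = 6.2987


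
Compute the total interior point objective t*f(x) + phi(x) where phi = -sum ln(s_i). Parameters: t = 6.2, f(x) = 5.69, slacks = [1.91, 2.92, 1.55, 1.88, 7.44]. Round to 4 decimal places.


Step 1: Compute log-barrier.
ln values: [0.6471, 1.0716, 0.4383, 0.6313, 2.0069]
phi = -(0.6471 + 1.0716 + 0.4383 + 0.6313 + 2.0069) = -4.7951
Step 2: Compute augmented objective.
t*f(x) = 6.2*5.69 = 35.278
Total = 35.278 - 4.7951 = 30.4829


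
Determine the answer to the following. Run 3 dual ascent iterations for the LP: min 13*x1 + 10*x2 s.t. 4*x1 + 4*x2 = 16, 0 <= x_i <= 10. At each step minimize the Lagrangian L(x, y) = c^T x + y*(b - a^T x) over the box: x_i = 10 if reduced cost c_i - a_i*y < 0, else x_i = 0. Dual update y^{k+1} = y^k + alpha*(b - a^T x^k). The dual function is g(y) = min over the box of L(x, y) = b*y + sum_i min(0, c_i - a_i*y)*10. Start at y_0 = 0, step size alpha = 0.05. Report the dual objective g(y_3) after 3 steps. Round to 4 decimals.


Dual ascent for LP: min 13*x1 + 10*x2, 4*x1 + 4*x2 = 16, 0 <= x_i <= 10
Step 1: y^k = 0.0, reduced costs: (13.0, 10.0)
  x^k = (0.0, 0.0), subgradient = b - a^T x = 16.0
  y^{k+1} = 0.0 + 0.05*16.0 = 0.8
Step 2: y^k = 0.8, reduced costs: (9.8, 6.8)
  x^k = (0.0, 0.0), subgradient = b - a^T x = 16.0
  y^{k+1} = 0.8 + 0.05*16.0 = 1.6
Step 3: y^k = 1.6, reduced costs: (6.6, 3.6)
  x^k = (0.0, 0.0), subgradient = b - a^T x = 16.0
  y^{k+1} = 1.6 + 0.05*16.0 = 2.4
Dual objective at y_3 = 2.4: reduced costs (3.4, 0.4), box minimizer x = (0.0, 0.0)
g(y_3) = b*y + (c1 - a1*y)*x1 + (c2 - a2*y)*x2 = 16*2.4 + 3.4*0.0 + 0.4*0.0 = 38.4 + 0.0 + 0.0 = 38.4


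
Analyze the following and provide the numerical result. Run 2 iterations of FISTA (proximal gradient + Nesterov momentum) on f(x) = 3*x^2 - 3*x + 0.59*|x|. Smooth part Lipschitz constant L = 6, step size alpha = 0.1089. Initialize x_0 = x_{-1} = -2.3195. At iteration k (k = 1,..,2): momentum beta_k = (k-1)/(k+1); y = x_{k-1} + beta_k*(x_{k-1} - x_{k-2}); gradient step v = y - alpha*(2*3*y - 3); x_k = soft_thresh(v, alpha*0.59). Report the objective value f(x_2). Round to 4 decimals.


FISTA on f(x) = 3*x^2 - 3*x + 0.59*|x|
L = 6, alpha = 0.1089
Iteration 1: beta = 0.0, y = -2.3195 + 0.0*(-2.3195 + 2.3195) = -2.3195
  grad(y) = -16.917, v = y - alpha*grad = -0.4772
  prox(v) = soft_thresh(-0.4772, 0.0643) = -0.413
Iteration 2: beta = 0.3333, y = -0.413 + 0.3333*(-0.413 + 2.3195) = 0.2225
  grad(y) = -1.6649, v = y - alpha*grad = 0.4038
  prox(v) = soft_thresh(0.4038, 0.0643) = 0.3396
f(x_2) = 3*0.3396^2 - 3*0.3396 + 0.59*|0.3396| = -0.4724


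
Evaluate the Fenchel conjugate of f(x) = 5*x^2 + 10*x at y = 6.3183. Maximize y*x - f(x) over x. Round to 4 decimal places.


f*(y) = sup_x {y*x - a*x^2 - b*x} = sup_x {(y-b)*x - a*x^2}
FOC: (y - b) - 2a*x = 0 => x* = (y - b)/(2a)
x* = (6.3183 - 10)/(2*5) = -0.3682
f*(6.3183) = (y-b)^2/(4a) = (6.3183 - 10)^2/(4*5)
= 13.5549/20 = 0.6777


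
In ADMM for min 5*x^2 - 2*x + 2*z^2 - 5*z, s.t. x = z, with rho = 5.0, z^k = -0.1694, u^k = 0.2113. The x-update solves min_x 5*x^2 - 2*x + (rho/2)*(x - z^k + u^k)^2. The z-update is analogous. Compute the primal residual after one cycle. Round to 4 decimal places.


ADMM iteration with rho = 5.0, z^k = -0.1694, u^k = 0.2113
Step 1: x-update.
Minimize 5*x^2 - 2*x + (5.0/2)*(x + 0.1694 + 0.2113)^2
FOC: (2*5 + 5.0)*x = 2 + 5.0*(-0.1694 - 0.2113)
x^{k+1} = 0.0064
Step 2: z-update.
Minimize 2*z^2 - 5*z + (5.0/2)*(0.0064 - z + 0.2113)^2
FOC: (2*2 + 5.0)*z = 5 + 5.0*(0.0064 + 0.2113)
z^{k+1} = 0.6765
Step 3: u-update.
u^{k+1} = 0.2113 + 0.0064 - 0.6765 = -0.4588
Step 4: Primal residual = |0.0064 - 0.6765| = 0.6701


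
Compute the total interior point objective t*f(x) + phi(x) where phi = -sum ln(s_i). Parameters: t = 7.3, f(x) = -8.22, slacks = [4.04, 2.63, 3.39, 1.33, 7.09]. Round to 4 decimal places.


Step 1: Compute log-barrier.
ln values: [1.3962, 0.967, 1.2208, 0.2852, 1.9587]
phi = -(1.3962 + 0.967 + 1.2208 + 0.2852 + 1.9587) = -5.8279
Step 2: Compute augmented objective.
t*f(x) = 7.3*-8.22 = -60.006
Total = -60.006 - 5.8279 = -65.8339


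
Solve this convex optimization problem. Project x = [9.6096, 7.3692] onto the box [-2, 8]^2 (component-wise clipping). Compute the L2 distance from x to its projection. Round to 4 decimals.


Project each component onto [-2, 8].
clip(9.6096) = 8.0, clip(7.3692) = 7.3692
Projection = [8.0, 7.3692]
Squared diffs: [2.5908, 0.0]
Distance = sqrt(2.5908) = 1.6096


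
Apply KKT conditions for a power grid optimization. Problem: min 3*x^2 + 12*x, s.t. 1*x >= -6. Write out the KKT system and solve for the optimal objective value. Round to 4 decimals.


Step 1: Try lambda = 0 (constraint inactive).
Stationarity: 2*3*x + 12 = 0
x* = -12/(2*3) = -2.0
Check constraint: 1*-2.0 = -2.0 >= -6 -- satisfied.
Step 2: Compute optimal value.
f(x*) = 3*(-2.0)^2 + 12*(-2.0) = -12.0


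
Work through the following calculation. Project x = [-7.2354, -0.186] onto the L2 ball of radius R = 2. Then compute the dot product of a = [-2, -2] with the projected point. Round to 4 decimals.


Step 1: Compute ||x|| (intermediates to 6 decimals).
||x|| = sqrt((-7.2354)^2 + (-0.186)^2) = 7.23779
Step 2: Project.
Since ||x|| > R, scale = R/||x|| = 2/7.23779 = 0.276327, proj(x) = scale * x
proj(x) = [-1.999336, -0.051397]
Step 3: Dot product.
a^T * proj(x) = -2*(-1.999336) - 2*(-0.051397) = 4.1015


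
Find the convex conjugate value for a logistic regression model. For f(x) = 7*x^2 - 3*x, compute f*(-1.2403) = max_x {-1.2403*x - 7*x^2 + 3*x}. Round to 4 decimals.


f*(y) = sup_x {y*x - a*x^2 - b*x} = sup_x {(y-b)*x - a*x^2}
FOC: (y - b) - 2a*x = 0 => x* = (y - b)/(2a)
x* = (-1.2403 + 3)/(2*7) = 0.1257
f*(-1.2403) = (y-b)^2/(4a) = (-1.2403 + 3)^2/(4*7)
= 3.0965/28 = 0.1106


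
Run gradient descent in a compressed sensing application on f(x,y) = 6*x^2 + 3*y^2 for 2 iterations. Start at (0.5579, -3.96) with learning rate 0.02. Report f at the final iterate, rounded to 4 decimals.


Gradient descent on f(x,y) = 6*x^2 + 3*y^2.
Starting point: (0.5579, -3.96), alpha = 0.02
Step 1: grad_x = 2*6*0.5579 = 6.6948, grad_y = 2*3*-3.96 = -23.76
  x_1 = 0.5579 - 0.02*6.6948 = 0.424
  y_1 = -3.96 - 0.02*-23.76 = -3.4848
Step 2: grad_x = 2*6*0.424 = 5.088, grad_y = 2*3*-3.4848 = -20.9088
  x_2 = 0.424 - 0.02*5.088 = 0.3222
  y_2 = -3.4848 - 0.02*-20.9088 = -3.0666
f(0.3222, -3.0666) = 6*0.3222^2 + 3*(-3.0666)^2 = 28.8356


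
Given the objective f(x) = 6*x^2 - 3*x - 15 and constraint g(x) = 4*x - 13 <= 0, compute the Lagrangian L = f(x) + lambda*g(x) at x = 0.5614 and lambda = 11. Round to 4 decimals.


Step 1: Evaluate f(x).
f(0.5614) = 6*0.5614^2 - 3*0.5614 - 15 = -14.7932
Step 2: Evaluate g(x).
g(0.5614) = 4*0.5614 - 13 = -10.7544
Step 3: Compute Lagrangian.
L = -14.7932 + 11*-10.7544 = -133.0916


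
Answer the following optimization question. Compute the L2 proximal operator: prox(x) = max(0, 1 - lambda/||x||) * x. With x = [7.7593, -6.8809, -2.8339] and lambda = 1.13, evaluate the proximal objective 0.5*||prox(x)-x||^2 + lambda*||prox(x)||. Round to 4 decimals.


Step 1: Compute ||x||.
||x|| = 10.751
Step 2: Compute scaling factor.
scale = max(0, 1 - 1.13/10.751) = 0.8949
Step 3: prox(x) = [6.9437, -6.1577, -2.536]
||prox(x)|| = 9.621
Step 4: Proximal objective.
0.5*||prox-x||^2 = 0.6385
lambda*||prox|| = 10.8717
Total = 11.5102


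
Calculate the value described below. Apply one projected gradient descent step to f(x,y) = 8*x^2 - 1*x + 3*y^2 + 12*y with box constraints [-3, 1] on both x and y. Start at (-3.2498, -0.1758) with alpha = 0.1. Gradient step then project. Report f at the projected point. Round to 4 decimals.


Step 1: Compute gradient at (-3.2498, -0.1758).
grad_x = 2*8*-3.2498 - 1 = -52.9968
grad_y = 2*3*-0.1758 + 12 = 10.9452
Step 2: Gradient step.
x_raw = -3.2498 - 0.1*-52.9968 = 2.0499
y_raw = -0.1758 - 0.1*10.9452 = -1.2703
Step 3: Project onto [-3, 1].
x_proj = clip(2.0499) = 1.0
y_proj = clip(-1.2703) = -1.2703
Step 4: Evaluate f.
f(1.0, -1.2703) = -3.4027


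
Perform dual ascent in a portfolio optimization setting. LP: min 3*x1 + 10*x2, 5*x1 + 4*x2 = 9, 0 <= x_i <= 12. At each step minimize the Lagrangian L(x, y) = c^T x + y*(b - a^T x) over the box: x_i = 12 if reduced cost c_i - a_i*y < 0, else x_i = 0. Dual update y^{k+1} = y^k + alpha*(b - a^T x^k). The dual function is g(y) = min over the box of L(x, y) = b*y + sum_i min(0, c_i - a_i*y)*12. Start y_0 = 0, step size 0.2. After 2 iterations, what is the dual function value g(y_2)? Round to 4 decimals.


Dual ascent for LP: min 3*x1 + 10*x2, 5*x1 + 4*x2 = 9, 0 <= x_i <= 12
Step 1: y^k = 0.0, reduced costs: (3.0, 10.0)
  x^k = (0.0, 0.0), subgradient = b - a^T x = 9.0
  y^{k+1} = 0.0 + 0.2*9.0 = 1.8
Step 2: y^k = 1.8, reduced costs: (-6.0, 2.8)
  x^k = (12.0, 0.0), subgradient = b - a^T x = -51.0
  y^{k+1} = 1.8 + 0.2*-51.0 = -8.4
Dual objective at y_2 = -8.4: reduced costs (45.0, 43.6), box minimizer x = (0.0, 0.0)
g(y_2) = b*y + (c1 - a1*y)*x1 + (c2 - a2*y)*x2 = 9*(-8.4) + 45.0*0.0 + 43.6*0.0 = -75.6 + 0.0 + 0.0 = -75.6


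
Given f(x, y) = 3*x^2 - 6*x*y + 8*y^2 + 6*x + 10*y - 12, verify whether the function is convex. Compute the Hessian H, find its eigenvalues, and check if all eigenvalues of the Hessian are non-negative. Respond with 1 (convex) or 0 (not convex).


The Hessian of f(x,y) = 3*x^2 - 6*x*y + 8*y^2 + 6*x + 10*y - 12 is:
H = [[6, -6], [-6, 16]]
Trace = 6 + 16 = 22
Determinant = 6*16 - (-6)^2 = 60
Discriminant = (22)^2 - 4*60 = 244.0
Eigenvalues: lambda_1 = 3.1898, lambda_2 = 18.8102
The function is convex.

1


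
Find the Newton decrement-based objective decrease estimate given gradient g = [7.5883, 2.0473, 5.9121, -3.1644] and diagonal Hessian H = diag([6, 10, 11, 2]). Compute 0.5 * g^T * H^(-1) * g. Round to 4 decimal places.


Step 1: H is diagonal, so H^(-1) * g = [1.2647, 0.2047, 0.5375, -1.5822].
Step 2: g^T H^(-1) g = sum_i g_i^2 / H_ii
  = (7.5883)^2/6 + (2.0473)^2/10 + (5.9121)^2/11 + (-3.1644)^2/2
  = 9.597 + 0.4191 + 3.1775 + 5.0067 = 18.2004
Step 3: Objective decrease = 0.5 * g^T H^(-1) g = 9.1002
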